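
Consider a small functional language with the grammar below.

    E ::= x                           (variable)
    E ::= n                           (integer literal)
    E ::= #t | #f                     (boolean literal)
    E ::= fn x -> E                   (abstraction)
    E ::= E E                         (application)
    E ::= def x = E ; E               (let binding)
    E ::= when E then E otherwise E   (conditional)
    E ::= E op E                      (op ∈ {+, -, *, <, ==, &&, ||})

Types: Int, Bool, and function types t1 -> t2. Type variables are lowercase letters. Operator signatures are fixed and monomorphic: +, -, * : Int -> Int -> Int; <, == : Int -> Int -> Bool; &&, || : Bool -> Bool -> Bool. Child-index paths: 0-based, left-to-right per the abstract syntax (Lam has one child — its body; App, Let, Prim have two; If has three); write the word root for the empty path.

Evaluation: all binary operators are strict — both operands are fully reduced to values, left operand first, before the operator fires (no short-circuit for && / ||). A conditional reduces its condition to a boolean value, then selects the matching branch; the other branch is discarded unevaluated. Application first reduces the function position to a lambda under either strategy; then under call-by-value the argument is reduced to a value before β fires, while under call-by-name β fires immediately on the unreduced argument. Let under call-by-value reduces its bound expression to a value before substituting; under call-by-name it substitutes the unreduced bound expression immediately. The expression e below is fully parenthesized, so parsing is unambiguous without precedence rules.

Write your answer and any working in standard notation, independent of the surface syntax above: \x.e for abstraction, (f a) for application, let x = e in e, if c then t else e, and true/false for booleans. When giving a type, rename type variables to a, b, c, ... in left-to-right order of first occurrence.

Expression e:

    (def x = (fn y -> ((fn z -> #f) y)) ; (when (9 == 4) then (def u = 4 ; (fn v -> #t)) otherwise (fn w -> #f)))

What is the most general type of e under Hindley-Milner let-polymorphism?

Answer: a -> Bool

Working:
\z._ : b -> Bool
y : a
  unify b -> Bool ~ a -> c
  unify b ~ a
  unify Bool ~ c
_ _ : Bool
\y._ : a -> Bool
let x : forall. a -> Bool
  unify Int ~ Int
  unify Int ~ Int
  unify Bool ~ Bool
let u : Int
\v._ : d -> Bool
\w._ : e -> Bool
  unify d -> Bool ~ e -> Bool
  unify d ~ e
  unify Bool ~ Bool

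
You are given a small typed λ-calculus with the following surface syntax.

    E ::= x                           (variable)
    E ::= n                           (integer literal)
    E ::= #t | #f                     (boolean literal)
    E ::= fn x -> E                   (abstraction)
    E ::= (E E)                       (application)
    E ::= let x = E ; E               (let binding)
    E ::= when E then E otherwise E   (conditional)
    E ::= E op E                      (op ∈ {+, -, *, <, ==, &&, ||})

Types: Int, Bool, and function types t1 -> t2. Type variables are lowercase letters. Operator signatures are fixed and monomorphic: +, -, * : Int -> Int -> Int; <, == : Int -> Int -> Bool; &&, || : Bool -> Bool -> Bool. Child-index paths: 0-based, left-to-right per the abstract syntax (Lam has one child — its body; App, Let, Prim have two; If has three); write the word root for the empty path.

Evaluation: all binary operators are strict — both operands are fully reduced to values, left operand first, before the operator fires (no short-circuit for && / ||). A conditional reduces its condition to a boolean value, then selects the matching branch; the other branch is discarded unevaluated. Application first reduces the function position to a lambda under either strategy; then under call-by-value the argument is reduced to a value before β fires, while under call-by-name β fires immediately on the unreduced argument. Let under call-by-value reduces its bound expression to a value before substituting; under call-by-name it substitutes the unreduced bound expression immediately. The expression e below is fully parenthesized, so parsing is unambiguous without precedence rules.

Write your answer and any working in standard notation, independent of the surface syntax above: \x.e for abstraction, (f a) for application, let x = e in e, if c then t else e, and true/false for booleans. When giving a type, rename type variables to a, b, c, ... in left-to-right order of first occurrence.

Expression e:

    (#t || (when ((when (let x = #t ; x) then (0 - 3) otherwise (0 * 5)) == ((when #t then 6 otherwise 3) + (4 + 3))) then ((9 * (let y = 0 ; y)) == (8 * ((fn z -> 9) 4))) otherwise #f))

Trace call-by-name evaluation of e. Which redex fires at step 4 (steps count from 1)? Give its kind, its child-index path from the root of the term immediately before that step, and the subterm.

Answer: if at 1.0.1.0 : (if true then 6 else 3)

Trace:
step 0: (true || (if ((if (let x = true in x) then (0 - 3) else (0 * 5)) == ((if true then 6 else 3) + (4 + 3))) then ((9 * (let y = 0 in y)) == (8 * ((\z.9) 4))) else false))
step 1: [let@1.0.0.0] (true || (if ((if true then (0 - 3) else (0 * 5)) == ((if true then 6 else 3) + (4 + 3))) then ((9 * (let y = 0 in y)) == (8 * ((\z.9) 4))) else false))
step 2: [if@1.0.0] (true || (if ((0 - 3) == ((if true then 6 else 3) + (4 + 3))) then ((9 * (let y = 0 in y)) == (8 * ((\z.9) 4))) else false))
step 3: [delta@1.0.0] (true || (if (-3 == ((if true then 6 else 3) + (4 + 3))) then ((9 * (let y = 0 in y)) == (8 * ((\z.9) 4))) else false))
step 4: [if@1.0.1.0] (true || (if (-3 == (6 + (4 + 3))) then ((9 * (let y = 0 in y)) == (8 * ((\z.9) 4))) else false))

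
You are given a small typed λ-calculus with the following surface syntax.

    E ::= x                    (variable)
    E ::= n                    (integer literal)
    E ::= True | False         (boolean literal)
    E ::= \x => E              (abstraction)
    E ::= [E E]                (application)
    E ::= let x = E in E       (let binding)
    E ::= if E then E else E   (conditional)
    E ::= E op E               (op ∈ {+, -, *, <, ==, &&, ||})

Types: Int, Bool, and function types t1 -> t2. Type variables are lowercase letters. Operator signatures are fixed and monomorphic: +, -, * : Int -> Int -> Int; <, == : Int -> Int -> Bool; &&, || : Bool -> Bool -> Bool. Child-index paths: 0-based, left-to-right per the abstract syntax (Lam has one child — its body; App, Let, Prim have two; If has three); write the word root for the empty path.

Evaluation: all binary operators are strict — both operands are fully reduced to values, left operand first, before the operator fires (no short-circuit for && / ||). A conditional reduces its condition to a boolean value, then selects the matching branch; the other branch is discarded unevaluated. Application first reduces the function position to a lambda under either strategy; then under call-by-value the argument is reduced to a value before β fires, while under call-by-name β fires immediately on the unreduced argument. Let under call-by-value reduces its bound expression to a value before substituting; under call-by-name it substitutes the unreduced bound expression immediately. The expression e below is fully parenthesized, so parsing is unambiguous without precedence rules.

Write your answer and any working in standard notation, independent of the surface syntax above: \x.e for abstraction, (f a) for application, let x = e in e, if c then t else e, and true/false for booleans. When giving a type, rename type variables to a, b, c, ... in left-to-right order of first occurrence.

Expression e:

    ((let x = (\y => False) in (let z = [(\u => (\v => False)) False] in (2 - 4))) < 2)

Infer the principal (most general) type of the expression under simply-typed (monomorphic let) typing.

Answer: Bool

Trace:
\y._ : a -> Bool
let x : a -> Bool
\v._ : c -> Bool
\u._ : b -> c -> Bool
  unify b -> c -> Bool ~ Bool -> d
  unify b ~ Bool
  unify c -> Bool ~ d
_ _ : c -> Bool
let z : c -> Bool
  unify Int ~ Int
  unify Int ~ Int
  unify Int ~ Int
  unify Int ~ Int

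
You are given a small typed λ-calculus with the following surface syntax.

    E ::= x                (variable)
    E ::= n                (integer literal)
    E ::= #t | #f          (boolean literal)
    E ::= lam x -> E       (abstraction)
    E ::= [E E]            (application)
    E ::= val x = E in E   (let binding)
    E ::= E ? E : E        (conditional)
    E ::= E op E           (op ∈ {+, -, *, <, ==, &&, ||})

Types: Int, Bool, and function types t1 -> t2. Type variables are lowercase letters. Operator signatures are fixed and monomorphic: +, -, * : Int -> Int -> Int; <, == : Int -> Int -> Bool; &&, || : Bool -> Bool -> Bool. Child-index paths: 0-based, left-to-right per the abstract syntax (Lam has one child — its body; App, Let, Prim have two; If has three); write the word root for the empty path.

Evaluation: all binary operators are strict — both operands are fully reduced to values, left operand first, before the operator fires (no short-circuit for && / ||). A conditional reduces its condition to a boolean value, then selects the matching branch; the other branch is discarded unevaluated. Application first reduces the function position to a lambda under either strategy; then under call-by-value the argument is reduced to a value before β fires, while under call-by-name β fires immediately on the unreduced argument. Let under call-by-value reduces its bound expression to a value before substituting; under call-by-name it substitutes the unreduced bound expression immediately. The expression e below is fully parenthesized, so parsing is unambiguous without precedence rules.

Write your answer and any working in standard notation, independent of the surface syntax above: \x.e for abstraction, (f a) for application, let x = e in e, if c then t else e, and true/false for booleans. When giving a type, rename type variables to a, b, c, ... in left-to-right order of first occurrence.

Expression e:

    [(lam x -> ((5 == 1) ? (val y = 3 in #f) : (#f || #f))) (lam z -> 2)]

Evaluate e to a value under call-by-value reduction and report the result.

Derivation:
step 0: ((\x.(if (5 == 1) then (let y = 3 in false) else (false || false))) (\z.2))
step 1: [beta@root] (if (5 == 1) then (let y = 3 in false) else (false || false))
step 2: [delta@0] (if false then (let y = 3 in false) else (false || false))
step 3: [if@root] (false || false)
step 4: [delta@root] false

Answer: false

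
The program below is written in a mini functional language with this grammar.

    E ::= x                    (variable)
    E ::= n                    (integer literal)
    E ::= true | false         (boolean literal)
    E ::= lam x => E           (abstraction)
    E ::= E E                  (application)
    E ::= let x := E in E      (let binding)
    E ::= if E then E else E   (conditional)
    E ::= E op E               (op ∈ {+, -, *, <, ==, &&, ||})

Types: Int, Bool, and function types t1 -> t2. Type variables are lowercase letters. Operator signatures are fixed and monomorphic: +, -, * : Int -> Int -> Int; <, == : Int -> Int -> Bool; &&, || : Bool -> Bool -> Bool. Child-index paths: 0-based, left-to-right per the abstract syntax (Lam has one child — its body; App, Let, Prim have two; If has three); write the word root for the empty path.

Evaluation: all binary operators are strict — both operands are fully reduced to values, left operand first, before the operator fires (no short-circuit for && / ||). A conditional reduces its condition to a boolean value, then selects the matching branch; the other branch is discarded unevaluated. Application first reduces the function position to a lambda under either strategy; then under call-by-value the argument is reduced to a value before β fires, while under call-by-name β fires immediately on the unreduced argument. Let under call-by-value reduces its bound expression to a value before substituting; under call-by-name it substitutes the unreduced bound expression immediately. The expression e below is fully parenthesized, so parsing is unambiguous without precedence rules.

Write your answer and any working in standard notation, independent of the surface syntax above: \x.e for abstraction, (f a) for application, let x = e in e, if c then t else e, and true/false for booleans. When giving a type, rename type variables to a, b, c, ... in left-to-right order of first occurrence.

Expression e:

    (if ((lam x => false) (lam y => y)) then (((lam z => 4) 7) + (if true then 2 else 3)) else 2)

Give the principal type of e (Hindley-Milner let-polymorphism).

Derivation:
\x._ : a -> Bool
y : b
\y._ : b -> b
  unify a -> Bool ~ (b -> b) -> c
  unify a ~ b -> b
  unify Bool ~ c
_ _ : Bool
  unify Bool ~ Bool
\z._ : d -> Int
  unify d -> Int ~ Int -> e
  unify d ~ Int
  unify Int ~ e
_ _ : Int
  unify Int ~ Int
  unify Bool ~ Bool
  unify Int ~ Int
  unify Int ~ Int
  unify Int ~ Int

Answer: Int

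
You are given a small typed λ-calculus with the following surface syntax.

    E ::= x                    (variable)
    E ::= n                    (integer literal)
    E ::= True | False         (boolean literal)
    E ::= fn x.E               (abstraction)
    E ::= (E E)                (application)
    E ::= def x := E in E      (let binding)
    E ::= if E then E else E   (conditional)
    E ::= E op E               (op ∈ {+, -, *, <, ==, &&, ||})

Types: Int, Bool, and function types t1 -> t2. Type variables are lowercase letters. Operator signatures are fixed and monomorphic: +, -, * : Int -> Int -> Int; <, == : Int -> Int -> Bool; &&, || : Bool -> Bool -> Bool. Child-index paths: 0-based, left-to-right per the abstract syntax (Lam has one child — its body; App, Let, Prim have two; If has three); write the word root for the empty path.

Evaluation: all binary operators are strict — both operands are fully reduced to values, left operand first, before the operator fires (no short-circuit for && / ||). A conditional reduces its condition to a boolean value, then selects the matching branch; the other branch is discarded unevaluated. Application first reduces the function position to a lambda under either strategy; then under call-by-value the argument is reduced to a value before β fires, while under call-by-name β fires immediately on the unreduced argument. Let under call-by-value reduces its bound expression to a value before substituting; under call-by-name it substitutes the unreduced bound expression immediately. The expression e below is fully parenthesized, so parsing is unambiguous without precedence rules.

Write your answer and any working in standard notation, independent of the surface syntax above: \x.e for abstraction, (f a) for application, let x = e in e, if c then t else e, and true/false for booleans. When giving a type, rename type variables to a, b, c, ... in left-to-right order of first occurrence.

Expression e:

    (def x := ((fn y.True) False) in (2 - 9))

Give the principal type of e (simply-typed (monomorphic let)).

Answer: Int

Working:
\y._ : a -> Bool
  unify a -> Bool ~ Bool -> b
  unify a ~ Bool
  unify Bool ~ b
_ _ : Bool
let x : Bool
  unify Int ~ Int
  unify Int ~ Int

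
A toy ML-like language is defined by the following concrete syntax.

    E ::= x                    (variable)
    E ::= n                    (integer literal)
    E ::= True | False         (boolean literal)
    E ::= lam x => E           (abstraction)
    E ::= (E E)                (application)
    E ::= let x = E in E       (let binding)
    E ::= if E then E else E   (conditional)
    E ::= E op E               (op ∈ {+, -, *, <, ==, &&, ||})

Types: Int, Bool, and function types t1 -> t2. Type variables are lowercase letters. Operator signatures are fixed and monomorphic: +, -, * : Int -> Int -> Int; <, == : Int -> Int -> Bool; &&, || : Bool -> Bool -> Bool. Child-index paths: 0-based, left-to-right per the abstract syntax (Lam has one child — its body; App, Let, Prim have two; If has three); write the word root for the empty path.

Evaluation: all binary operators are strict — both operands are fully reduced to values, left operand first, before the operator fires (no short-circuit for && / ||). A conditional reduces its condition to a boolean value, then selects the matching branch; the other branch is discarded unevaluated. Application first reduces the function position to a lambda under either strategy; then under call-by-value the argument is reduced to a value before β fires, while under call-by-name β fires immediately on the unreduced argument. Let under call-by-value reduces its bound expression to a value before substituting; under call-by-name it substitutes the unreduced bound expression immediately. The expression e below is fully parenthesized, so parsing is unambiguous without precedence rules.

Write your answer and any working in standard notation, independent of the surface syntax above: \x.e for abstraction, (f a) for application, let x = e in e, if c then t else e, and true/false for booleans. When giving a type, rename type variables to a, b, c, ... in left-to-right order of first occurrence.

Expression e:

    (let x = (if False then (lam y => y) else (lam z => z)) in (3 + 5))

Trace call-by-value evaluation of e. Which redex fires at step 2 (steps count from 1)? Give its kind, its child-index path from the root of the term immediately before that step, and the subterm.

Answer: let at root : (let x = (\z.z) in (3 + 5))

Working:
step 0: (let x = (if false then (\y.y) else (\z.z)) in (3 + 5))
step 1: [if@0] (let x = (\z.z) in (3 + 5))
step 2: [let@root] (3 + 5)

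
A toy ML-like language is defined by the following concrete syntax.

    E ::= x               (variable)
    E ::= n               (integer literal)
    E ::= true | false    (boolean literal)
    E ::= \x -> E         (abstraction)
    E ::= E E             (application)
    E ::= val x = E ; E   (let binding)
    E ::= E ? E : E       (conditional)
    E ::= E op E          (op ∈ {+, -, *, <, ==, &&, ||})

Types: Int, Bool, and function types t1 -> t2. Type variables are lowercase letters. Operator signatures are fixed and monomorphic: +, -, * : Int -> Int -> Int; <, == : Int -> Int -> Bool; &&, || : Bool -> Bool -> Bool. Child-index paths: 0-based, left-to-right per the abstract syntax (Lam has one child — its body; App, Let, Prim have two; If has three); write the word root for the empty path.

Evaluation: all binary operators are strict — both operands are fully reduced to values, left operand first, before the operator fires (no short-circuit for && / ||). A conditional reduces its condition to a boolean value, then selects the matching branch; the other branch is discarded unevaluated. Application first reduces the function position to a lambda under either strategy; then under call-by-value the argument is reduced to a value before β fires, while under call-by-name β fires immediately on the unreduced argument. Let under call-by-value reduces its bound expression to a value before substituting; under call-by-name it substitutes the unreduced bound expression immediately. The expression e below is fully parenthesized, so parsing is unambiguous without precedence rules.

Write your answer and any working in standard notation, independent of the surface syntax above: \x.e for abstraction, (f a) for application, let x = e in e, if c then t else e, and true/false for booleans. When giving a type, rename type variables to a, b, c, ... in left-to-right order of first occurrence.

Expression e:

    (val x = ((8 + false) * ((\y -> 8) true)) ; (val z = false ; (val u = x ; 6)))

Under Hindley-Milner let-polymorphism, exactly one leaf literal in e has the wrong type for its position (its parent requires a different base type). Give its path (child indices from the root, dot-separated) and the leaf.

Working:
  unify Int ~ Int
  unify Bool ~ Int
  FAIL: mismatch Bool ~ Int

Answer: 0.0.1 : false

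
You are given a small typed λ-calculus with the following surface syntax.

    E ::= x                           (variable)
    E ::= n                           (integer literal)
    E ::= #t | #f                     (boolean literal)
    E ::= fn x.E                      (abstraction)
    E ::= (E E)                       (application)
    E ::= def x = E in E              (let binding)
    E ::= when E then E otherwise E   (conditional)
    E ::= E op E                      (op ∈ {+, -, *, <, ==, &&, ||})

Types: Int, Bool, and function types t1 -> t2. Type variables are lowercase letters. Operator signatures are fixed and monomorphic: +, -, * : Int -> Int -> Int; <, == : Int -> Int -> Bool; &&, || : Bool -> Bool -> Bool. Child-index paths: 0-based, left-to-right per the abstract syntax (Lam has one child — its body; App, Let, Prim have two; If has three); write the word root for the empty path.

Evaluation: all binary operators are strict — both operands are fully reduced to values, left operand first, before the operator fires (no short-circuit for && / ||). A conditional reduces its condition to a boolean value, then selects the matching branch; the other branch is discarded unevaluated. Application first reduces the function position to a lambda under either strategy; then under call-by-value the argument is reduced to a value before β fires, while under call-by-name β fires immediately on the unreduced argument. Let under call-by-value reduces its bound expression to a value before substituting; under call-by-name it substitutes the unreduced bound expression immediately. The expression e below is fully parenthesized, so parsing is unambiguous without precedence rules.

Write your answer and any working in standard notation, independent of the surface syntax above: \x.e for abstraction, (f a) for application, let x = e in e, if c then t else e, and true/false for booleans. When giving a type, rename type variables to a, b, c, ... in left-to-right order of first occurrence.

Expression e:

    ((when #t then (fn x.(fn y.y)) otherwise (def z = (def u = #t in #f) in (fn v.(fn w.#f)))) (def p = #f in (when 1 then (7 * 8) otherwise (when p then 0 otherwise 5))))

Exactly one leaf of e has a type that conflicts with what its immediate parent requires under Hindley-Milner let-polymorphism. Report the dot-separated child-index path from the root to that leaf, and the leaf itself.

Working:
  unify Bool ~ Bool
y : b
\y._ : b -> b
\x._ : a -> b -> b
let u : Bool
let z : Bool
\w._ : d -> Bool
\v._ : c -> d -> Bool
  unify a -> b -> b ~ c -> d -> Bool
  unify a ~ c
  unify b -> b ~ d -> Bool
  unify b ~ d
  unify d ~ Bool
let p : Bool
  unify Int ~ Bool
  FAIL: mismatch Int ~ Bool

Answer: 1.1.0 : 1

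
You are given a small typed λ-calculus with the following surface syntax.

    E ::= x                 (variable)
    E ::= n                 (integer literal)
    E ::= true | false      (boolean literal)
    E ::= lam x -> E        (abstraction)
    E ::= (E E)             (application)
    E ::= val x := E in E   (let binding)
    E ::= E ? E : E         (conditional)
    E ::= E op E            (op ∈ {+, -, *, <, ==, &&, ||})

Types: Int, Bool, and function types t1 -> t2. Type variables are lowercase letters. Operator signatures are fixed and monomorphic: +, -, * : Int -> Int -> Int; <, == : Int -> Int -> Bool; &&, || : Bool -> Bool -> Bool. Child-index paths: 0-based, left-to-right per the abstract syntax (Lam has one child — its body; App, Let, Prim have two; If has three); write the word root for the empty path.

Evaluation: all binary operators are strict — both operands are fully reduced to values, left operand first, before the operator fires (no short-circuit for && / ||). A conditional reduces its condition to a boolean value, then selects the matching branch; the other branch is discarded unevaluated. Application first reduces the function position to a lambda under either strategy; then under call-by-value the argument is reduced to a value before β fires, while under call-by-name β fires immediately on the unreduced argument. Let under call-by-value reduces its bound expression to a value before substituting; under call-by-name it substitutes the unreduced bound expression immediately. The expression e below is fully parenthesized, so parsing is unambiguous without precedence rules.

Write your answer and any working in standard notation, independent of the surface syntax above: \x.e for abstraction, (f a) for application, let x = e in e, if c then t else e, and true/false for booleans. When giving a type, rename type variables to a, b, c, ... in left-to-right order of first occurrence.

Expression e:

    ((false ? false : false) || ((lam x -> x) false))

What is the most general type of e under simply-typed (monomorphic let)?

Answer: Bool

Working:
  unify Bool ~ Bool
  unify Bool ~ Bool
  unify Bool ~ Bool
x : a
\x._ : a -> a
  unify a -> a ~ Bool -> b
  unify a ~ Bool
  unify Bool ~ b
_ _ : Bool
  unify Bool ~ Bool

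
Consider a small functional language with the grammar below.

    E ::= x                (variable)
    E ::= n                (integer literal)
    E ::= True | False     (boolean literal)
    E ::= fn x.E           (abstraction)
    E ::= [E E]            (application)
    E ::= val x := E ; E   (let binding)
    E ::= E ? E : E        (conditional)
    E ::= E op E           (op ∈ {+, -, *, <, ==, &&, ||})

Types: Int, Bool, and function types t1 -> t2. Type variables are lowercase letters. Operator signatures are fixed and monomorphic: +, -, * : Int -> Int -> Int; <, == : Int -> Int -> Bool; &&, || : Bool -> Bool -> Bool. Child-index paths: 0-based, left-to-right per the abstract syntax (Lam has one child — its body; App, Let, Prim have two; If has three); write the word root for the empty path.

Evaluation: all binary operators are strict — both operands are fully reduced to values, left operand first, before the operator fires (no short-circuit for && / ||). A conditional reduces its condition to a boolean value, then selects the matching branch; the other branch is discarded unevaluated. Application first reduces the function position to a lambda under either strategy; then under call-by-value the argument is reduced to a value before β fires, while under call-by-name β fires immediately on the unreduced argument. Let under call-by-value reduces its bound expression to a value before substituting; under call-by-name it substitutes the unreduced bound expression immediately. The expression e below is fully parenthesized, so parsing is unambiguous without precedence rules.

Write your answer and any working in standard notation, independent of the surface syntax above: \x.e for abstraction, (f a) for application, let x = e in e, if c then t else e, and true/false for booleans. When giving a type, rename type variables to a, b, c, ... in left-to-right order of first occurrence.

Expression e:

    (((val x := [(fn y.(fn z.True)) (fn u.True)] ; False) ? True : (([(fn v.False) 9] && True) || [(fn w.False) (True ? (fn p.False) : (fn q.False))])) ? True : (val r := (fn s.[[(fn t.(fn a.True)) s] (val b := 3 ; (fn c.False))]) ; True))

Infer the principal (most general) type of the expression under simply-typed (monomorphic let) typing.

Answer: Bool

Trace:
\z._ : b -> Bool
\y._ : a -> b -> Bool
\u._ : c -> Bool
  unify a -> b -> Bool ~ (c -> Bool) -> d
  unify a ~ c -> Bool
  unify b -> Bool ~ d
_ _ : b -> Bool
let x : b -> Bool
  unify Bool ~ Bool
\v._ : e -> Bool
  unify e -> Bool ~ Int -> f
  unify e ~ Int
  unify Bool ~ f
_ _ : Bool
  unify Bool ~ Bool
  unify Bool ~ Bool
  unify Bool ~ Bool
\w._ : g -> Bool
  unify Bool ~ Bool
\p._ : h -> Bool
\q._ : i -> Bool
  unify h -> Bool ~ i -> Bool
  unify h ~ i
  unify Bool ~ Bool
  unify g -> Bool ~ (i -> Bool) -> j
  unify g ~ i -> Bool
  unify Bool ~ j
_ _ : Bool
  unify Bool ~ Bool
  unify Bool ~ Bool
  unify Bool ~ Bool
\a._ : m -> Bool
\t._ : l -> m -> Bool
s : k
  unify l -> m -> Bool ~ k -> n
  unify l ~ k
  unify m -> Bool ~ n
_ _ : m -> Bool
let b : Int
\c._ : o -> Bool
  unify m -> Bool ~ (o -> Bool) -> p
  unify m ~ o -> Bool
  unify Bool ~ p
_ _ : Bool
\s._ : k -> Bool
let r : k -> Bool
  unify Bool ~ Bool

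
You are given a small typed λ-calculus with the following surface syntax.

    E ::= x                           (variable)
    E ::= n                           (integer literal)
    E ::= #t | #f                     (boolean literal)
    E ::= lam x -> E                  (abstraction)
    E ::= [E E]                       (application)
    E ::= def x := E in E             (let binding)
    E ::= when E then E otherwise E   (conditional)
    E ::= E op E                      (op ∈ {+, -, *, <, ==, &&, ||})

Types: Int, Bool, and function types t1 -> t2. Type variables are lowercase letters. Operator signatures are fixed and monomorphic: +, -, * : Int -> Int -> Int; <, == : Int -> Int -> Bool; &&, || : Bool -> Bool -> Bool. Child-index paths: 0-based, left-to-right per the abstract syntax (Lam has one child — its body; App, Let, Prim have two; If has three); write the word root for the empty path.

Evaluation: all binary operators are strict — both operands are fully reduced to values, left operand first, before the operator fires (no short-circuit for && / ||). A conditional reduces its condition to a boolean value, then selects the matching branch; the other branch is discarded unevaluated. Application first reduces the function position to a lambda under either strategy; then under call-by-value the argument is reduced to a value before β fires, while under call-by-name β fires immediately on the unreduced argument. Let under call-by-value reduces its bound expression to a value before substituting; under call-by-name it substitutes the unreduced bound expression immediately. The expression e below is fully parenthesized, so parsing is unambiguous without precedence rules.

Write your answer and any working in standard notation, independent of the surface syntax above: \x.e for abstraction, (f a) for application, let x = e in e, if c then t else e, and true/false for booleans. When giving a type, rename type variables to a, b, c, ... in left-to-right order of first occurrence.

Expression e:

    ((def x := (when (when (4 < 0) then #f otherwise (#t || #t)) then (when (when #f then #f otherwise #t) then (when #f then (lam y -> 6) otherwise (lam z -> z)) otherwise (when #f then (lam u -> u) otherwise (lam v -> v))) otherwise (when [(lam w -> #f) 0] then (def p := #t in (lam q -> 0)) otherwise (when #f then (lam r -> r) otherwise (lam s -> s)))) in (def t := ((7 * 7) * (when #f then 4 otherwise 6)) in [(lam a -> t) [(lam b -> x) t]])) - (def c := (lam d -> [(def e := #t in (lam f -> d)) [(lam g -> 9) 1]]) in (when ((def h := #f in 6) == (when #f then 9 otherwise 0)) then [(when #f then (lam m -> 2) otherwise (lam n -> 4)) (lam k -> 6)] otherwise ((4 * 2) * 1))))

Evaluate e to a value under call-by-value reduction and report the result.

Trace:
step 0: ((let x = (if (if (4 < 0) then false else (true || true)) then (if (if false then false else true) then (if false then (\y.6) else (\z.z)) else (if false then (\u.u) else (\v.v))) else (if ((\w.false) 0) then (let p = true in (\q.0)) else (if false then (\r.r) else (\s.s)))) in (let t = ((7 * 7) * (if false then 4 else 6)) in ((\a.t) ((\b.x) t)))) - (let c = (\d.((let e = true in (\f.d)) ((\g.9) 1))) in (if ((let h = false in 6) == (if false then 9 else 0)) then ((if false then (\m.2) else (\n.4)) (\k.6)) else ((4 * 2) * 1))))
step 1: [delta@0.0.0.0] ((let x = (if (if false then false else (true || true)) then (if (if false then false else true) then (if false then (\y.6) else (\z.z)) else (if false then (\u.u) else (\v.v))) else (if ((\w.false) 0) then (let p = true in (\q.0)) else (if false then (\r.r) else (\s.s)))) in (let t = ((7 * 7) * (if false then 4 else 6)) in ((\a.t) ((\b.x) t)))) - (let c = (\d.((let e = true in (\f.d)) ((\g.9) 1))) in (if ((let h = false in 6) == (if false then 9 else 0)) then ((if false then (\m.2) else (\n.4)) (\k.6)) else ((4 * 2) * 1))))
step 2: [if@0.0.0] ((let x = (if (true || true) then (if (if false then false else true) then (if false then (\y.6) else (\z.z)) else (if false then (\u.u) else (\v.v))) else (if ((\w.false) 0) then (let p = true in (\q.0)) else (if false then (\r.r) else (\s.s)))) in (let t = ((7 * 7) * (if false then 4 else 6)) in ((\a.t) ((\b.x) t)))) - (let c = (\d.((let e = true in (\f.d)) ((\g.9) 1))) in (if ((let h = false in 6) == (if false then 9 else 0)) then ((if false then (\m.2) else (\n.4)) (\k.6)) else ((4 * 2) * 1))))
step 3: [delta@0.0.0] ((let x = (if true then (if (if false then false else true) then (if false then (\y.6) else (\z.z)) else (if false then (\u.u) else (\v.v))) else (if ((\w.false) 0) then (let p = true in (\q.0)) else (if false then (\r.r) else (\s.s)))) in (let t = ((7 * 7) * (if false then 4 else 6)) in ((\a.t) ((\b.x) t)))) - (let c = (\d.((let e = true in (\f.d)) ((\g.9) 1))) in (if ((let h = false in 6) == (if false then 9 else 0)) then ((if false then (\m.2) else (\n.4)) (\k.6)) else ((4 * 2) * 1))))
step 4: [if@0.0] ((let x = (if (if false then false else true) then (if false then (\y.6) else (\z.z)) else (if false then (\u.u) else (\v.v))) in (let t = ((7 * 7) * (if false then 4 else 6)) in ((\a.t) ((\b.x) t)))) - (let c = (\d.((let e = true in (\f.d)) ((\g.9) 1))) in (if ((let h = false in 6) == (if false then 9 else 0)) then ((if false then (\m.2) else (\n.4)) (\k.6)) else ((4 * 2) * 1))))
step 5: [if@0.0.0] ((let x = (if true then (if false then (\y.6) else (\z.z)) else (if false then (\u.u) else (\v.v))) in (let t = ((7 * 7) * (if false then 4 else 6)) in ((\a.t) ((\b.x) t)))) - (let c = (\d.((let e = true in (\f.d)) ((\g.9) 1))) in (if ((let h = false in 6) == (if false then 9 else 0)) then ((if false then (\m.2) else (\n.4)) (\k.6)) else ((4 * 2) * 1))))
step 6: [if@0.0] ((let x = (if false then (\y.6) else (\z.z)) in (let t = ((7 * 7) * (if false then 4 else 6)) in ((\a.t) ((\b.x) t)))) - (let c = (\d.((let e = true in (\f.d)) ((\g.9) 1))) in (if ((let h = false in 6) == (if false then 9 else 0)) then ((if false then (\m.2) else (\n.4)) (\k.6)) else ((4 * 2) * 1))))
step 7: [if@0.0] ((let x = (\z.z) in (let t = ((7 * 7) * (if false then 4 else 6)) in ((\a.t) ((\b.x) t)))) - (let c = (\d.((let e = true in (\f.d)) ((\g.9) 1))) in (if ((let h = false in 6) == (if false then 9 else 0)) then ((if false then (\m.2) else (\n.4)) (\k.6)) else ((4 * 2) * 1))))
step 8: [let@0] ((let t = ((7 * 7) * (if false then 4 else 6)) in ((\a.t) ((\b.(\z.z)) t))) - (let c = (\d.((let e = true in (\f.d)) ((\g.9) 1))) in (if ((let h = false in 6) == (if false then 9 else 0)) then ((if false then (\m.2) else (\n.4)) (\k.6)) else ((4 * 2) * 1))))
step 9: [delta@0.0.0] ((let t = (49 * (if false then 4 else 6)) in ((\a.t) ((\b.(\z.z)) t))) - (let c = (\d.((let e = true in (\f.d)) ((\g.9) 1))) in (if ((let h = false in 6) == (if false then 9 else 0)) then ((if false then (\m.2) else (\n.4)) (\k.6)) else ((4 * 2) * 1))))
step 10: [if@0.0.1] ((let t = (49 * 6) in ((\a.t) ((\b.(\z.z)) t))) - (let c = (\d.((let e = true in (\f.d)) ((\g.9) 1))) in (if ((let h = false in 6) == (if false then 9 else 0)) then ((if false then (\m.2) else (\n.4)) (\k.6)) else ((4 * 2) * 1))))
step 11: [delta@0.0] ((let t = 294 in ((\a.t) ((\b.(\z.z)) t))) - (let c = (\d.((let e = true in (\f.d)) ((\g.9) 1))) in (if ((let h = false in 6) == (if false then 9 else 0)) then ((if false then (\m.2) else (\n.4)) (\k.6)) else ((4 * 2) * 1))))
step 12: [let@0] (((\a.294) ((\b.(\z.z)) 294)) - (let c = (\d.((let e = true in (\f.d)) ((\g.9) 1))) in (if ((let h = false in 6) == (if false then 9 else 0)) then ((if false then (\m.2) else (\n.4)) (\k.6)) else ((4 * 2) * 1))))
step 13: [beta@0.1] (((\a.294) (\z.z)) - (let c = (\d.((let e = true in (\f.d)) ((\g.9) 1))) in (if ((let h = false in 6) == (if false then 9 else 0)) then ((if false then (\m.2) else (\n.4)) (\k.6)) else ((4 * 2) * 1))))
step 14: [beta@0] (294 - (let c = (\d.((let e = true in (\f.d)) ((\g.9) 1))) in (if ((let h = false in 6) == (if false then 9 else 0)) then ((if false then (\m.2) else (\n.4)) (\k.6)) else ((4 * 2) * 1))))
step 15: [let@1] (294 - (if ((let h = false in 6) == (if false then 9 else 0)) then ((if false then (\m.2) else (\n.4)) (\k.6)) else ((4 * 2) * 1)))
step 16: [let@1.0.0] (294 - (if (6 == (if false then 9 else 0)) then ((if false then (\m.2) else (\n.4)) (\k.6)) else ((4 * 2) * 1)))
step 17: [if@1.0.1] (294 - (if (6 == 0) then ((if false then (\m.2) else (\n.4)) (\k.6)) else ((4 * 2) * 1)))
step 18: [delta@1.0] (294 - (if false then ((if false then (\m.2) else (\n.4)) (\k.6)) else ((4 * 2) * 1)))
step 19: [if@1] (294 - ((4 * 2) * 1))
step 20: [delta@1.0] (294 - (8 * 1))
step 21: [delta@1] (294 - 8)
step 22: [delta@root] 286

Answer: 286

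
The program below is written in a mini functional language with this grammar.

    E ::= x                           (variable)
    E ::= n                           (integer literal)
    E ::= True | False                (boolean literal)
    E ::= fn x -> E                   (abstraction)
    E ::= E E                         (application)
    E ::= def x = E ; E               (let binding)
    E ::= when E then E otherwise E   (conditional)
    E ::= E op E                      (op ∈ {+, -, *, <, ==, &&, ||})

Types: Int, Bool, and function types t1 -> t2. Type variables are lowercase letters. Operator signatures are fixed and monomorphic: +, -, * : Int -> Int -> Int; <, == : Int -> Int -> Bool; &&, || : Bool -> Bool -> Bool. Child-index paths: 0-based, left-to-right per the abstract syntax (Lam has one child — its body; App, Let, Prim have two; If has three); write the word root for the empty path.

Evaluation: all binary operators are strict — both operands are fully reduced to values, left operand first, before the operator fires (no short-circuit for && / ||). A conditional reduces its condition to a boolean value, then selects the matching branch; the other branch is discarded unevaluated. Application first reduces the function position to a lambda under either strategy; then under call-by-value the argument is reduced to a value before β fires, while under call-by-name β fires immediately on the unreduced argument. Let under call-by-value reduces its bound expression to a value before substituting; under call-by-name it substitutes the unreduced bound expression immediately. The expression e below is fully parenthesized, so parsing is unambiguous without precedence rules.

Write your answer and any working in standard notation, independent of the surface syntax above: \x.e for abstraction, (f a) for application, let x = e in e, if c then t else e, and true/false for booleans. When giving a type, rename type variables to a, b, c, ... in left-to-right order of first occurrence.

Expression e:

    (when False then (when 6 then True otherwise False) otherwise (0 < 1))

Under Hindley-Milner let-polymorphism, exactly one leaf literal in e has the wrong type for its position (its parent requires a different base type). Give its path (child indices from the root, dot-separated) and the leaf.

Working:
  unify Bool ~ Bool
  unify Int ~ Bool
  FAIL: mismatch Int ~ Bool

Answer: 1.0 : 6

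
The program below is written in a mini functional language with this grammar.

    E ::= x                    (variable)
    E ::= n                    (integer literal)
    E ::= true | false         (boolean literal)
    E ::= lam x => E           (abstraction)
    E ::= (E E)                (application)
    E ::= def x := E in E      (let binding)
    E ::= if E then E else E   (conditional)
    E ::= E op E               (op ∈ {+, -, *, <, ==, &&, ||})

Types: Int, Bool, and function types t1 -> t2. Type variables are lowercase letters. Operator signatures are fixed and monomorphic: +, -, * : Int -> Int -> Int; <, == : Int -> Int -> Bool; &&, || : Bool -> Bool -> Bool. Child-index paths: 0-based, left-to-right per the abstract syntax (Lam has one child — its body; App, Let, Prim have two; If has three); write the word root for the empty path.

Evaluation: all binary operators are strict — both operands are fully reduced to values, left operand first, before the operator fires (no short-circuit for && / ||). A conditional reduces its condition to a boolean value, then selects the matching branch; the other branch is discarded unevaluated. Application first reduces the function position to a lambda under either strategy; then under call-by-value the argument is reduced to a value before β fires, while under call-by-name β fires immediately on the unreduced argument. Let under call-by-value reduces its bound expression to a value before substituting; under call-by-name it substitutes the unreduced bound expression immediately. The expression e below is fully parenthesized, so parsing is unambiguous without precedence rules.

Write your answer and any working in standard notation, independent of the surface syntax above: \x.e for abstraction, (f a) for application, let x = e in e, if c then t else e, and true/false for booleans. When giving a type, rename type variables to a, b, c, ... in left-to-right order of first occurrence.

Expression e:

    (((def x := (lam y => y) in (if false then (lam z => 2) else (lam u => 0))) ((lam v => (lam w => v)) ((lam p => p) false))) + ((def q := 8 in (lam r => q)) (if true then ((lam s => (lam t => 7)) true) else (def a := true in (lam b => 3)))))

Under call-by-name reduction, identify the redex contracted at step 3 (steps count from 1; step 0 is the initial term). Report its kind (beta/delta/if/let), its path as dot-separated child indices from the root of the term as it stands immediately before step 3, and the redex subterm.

Answer: beta at 0 : ((\u.0) ((\v.(\w.v)) ((\p.p) false)))

Trace:
step 0: (((let x = (\y.y) in (if false then (\z.2) else (\u.0))) ((\v.(\w.v)) ((\p.p) false))) + ((let q = 8 in (\r.q)) (if true then ((\s.(\t.7)) true) else (let a = true in (\b.3)))))
step 1: [let@0.0] (((if false then (\z.2) else (\u.0)) ((\v.(\w.v)) ((\p.p) false))) + ((let q = 8 in (\r.q)) (if true then ((\s.(\t.7)) true) else (let a = true in (\b.3)))))
step 2: [if@0.0] (((\u.0) ((\v.(\w.v)) ((\p.p) false))) + ((let q = 8 in (\r.q)) (if true then ((\s.(\t.7)) true) else (let a = true in (\b.3)))))
step 3: [beta@0] (0 + ((let q = 8 in (\r.q)) (if true then ((\s.(\t.7)) true) else (let a = true in (\b.3)))))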